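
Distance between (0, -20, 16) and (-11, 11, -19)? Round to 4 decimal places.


d = sqrt((-11-0)^2 + (11--20)^2 + (-19-16)^2) = 48.0312

48.0312


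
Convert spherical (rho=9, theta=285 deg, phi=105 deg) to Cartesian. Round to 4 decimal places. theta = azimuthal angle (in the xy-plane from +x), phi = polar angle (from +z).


x = 9 * sin(105) * cos(285) = 2.25
y = 9 * sin(105) * sin(285) = -8.3971
z = 9 * cos(105) = -2.3294

(2.25, -8.3971, -2.3294)


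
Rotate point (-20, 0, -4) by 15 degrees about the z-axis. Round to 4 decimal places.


x' = -20*cos(15) - 0*sin(15) = -19.3185
y' = -20*sin(15) + 0*cos(15) = -5.1764
z' = -4

(-19.3185, -5.1764, -4)


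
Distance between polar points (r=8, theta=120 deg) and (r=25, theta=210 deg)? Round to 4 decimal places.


d = sqrt(r1^2 + r2^2 - 2*r1*r2*cos(t2-t1))
d = sqrt(8^2 + 25^2 - 2*8*25*cos(210-120)) = 26.2488

26.2488


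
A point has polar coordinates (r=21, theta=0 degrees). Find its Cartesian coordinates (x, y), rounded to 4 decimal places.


x = 21 * cos(0) = 21
y = 21 * sin(0) = 0

(21, 0)


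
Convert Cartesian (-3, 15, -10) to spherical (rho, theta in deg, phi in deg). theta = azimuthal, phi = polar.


rho = sqrt((-3)^2 + 15^2 + (-10)^2) = 18.2757
theta = atan2(15, -3) = 101.3099 deg
phi = acos(-10/18.2757) = 123.1735 deg

rho = 18.2757, theta = 101.3099 deg, phi = 123.1735 deg


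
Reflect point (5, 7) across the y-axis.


Reflection across y-axis: (x, y) -> (-x, y)
(5, 7) -> (-5, 7)

(-5, 7)


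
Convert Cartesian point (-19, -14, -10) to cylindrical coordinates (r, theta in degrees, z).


r = sqrt((-19)^2 + (-14)^2) = 23.6008
theta = atan2(-14, -19) = 216.3844 deg
z = -10

r = 23.6008, theta = 216.3844 deg, z = -10


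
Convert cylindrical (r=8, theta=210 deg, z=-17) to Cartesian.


x = 8 * cos(210) = -6.9282
y = 8 * sin(210) = -4
z = -17

(-6.9282, -4, -17)


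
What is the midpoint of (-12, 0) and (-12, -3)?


Midpoint = ((-12+-12)/2, (0+-3)/2) = (-12, -1.5)

(-12, -1.5)


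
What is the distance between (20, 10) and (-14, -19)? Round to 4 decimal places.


d = sqrt((-14-20)^2 + (-19-10)^2) = 44.6878

44.6878


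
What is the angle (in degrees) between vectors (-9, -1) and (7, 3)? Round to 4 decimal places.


dot = -9*7 + -1*3 = -66
|u| = 9.0554, |v| = 7.6158
cos(angle) = -0.957
angle = 163.1416 degrees

163.1416 degrees


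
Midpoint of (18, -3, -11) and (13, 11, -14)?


Midpoint = ((18+13)/2, (-3+11)/2, (-11+-14)/2) = (15.5, 4, -12.5)

(15.5, 4, -12.5)


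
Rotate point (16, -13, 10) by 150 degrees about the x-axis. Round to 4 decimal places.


x' = 16
y' = -13*cos(150) - 10*sin(150) = 6.2583
z' = -13*sin(150) + 10*cos(150) = -15.1603

(16, 6.2583, -15.1603)


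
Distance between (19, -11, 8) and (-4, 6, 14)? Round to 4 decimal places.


d = sqrt((-4-19)^2 + (6--11)^2 + (14-8)^2) = 29.2233

29.2233


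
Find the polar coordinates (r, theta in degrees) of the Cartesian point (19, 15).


r = sqrt(19^2 + 15^2) = 24.2074
theta = atan2(15, 19) = 38.2902 degrees

r = 24.2074, theta = 38.2902 degrees


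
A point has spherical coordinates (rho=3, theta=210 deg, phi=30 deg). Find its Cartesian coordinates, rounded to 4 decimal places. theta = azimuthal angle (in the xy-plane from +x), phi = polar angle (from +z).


x = 3 * sin(30) * cos(210) = -1.299
y = 3 * sin(30) * sin(210) = -0.75
z = 3 * cos(30) = 2.5981

(-1.299, -0.75, 2.5981)


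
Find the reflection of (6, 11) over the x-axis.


Reflection across x-axis: (x, y) -> (x, -y)
(6, 11) -> (6, -11)

(6, -11)


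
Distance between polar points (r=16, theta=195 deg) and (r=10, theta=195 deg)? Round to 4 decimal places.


d = sqrt(r1^2 + r2^2 - 2*r1*r2*cos(t2-t1))
d = sqrt(16^2 + 10^2 - 2*16*10*cos(195-195)) = 6

6


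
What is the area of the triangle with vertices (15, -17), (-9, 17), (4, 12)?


Area = |x1(y2-y3) + x2(y3-y1) + x3(y1-y2)| / 2
= |15*(17-12) + -9*(12--17) + 4*(-17-17)| / 2
= 161

161


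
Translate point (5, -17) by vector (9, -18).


Translation: (x+dx, y+dy) = (5+9, -17+-18) = (14, -35)

(14, -35)


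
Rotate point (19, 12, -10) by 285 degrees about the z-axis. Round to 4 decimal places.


x' = 19*cos(285) - 12*sin(285) = 16.5087
y' = 19*sin(285) + 12*cos(285) = -15.2468
z' = -10

(16.5087, -15.2468, -10)


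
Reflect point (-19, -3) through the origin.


Reflection through origin: (x, y) -> (-x, -y)
(-19, -3) -> (19, 3)

(19, 3)


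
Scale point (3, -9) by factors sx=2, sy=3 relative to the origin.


Scaling: (x*sx, y*sy) = (3*2, -9*3) = (6, -27)

(6, -27)


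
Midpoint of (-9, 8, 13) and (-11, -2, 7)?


Midpoint = ((-9+-11)/2, (8+-2)/2, (13+7)/2) = (-10, 3, 10)

(-10, 3, 10)


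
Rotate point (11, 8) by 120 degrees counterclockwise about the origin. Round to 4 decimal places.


x' = 11*cos(120) - 8*sin(120) = -12.4282
y' = 11*sin(120) + 8*cos(120) = 5.5263

(-12.4282, 5.5263)


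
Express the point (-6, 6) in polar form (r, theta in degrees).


r = sqrt((-6)^2 + 6^2) = 8.4853
theta = atan2(6, -6) = 135 degrees

r = 8.4853, theta = 135 degrees


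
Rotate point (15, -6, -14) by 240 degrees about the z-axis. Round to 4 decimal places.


x' = 15*cos(240) - -6*sin(240) = -12.6962
y' = 15*sin(240) + -6*cos(240) = -9.9904
z' = -14

(-12.6962, -9.9904, -14)


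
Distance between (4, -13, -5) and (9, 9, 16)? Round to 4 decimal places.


d = sqrt((9-4)^2 + (9--13)^2 + (16--5)^2) = 30.8221

30.8221


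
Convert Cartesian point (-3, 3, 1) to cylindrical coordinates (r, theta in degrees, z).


r = sqrt((-3)^2 + 3^2) = 4.2426
theta = atan2(3, -3) = 135 deg
z = 1

r = 4.2426, theta = 135 deg, z = 1


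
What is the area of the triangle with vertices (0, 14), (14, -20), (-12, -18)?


Area = |x1(y2-y3) + x2(y3-y1) + x3(y1-y2)| / 2
= |0*(-20--18) + 14*(-18-14) + -12*(14--20)| / 2
= 428

428


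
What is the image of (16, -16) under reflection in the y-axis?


Reflection across y-axis: (x, y) -> (-x, y)
(16, -16) -> (-16, -16)

(-16, -16)


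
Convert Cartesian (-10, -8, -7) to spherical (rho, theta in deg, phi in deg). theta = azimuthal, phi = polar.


rho = sqrt((-10)^2 + (-8)^2 + (-7)^2) = 14.5945
theta = atan2(-8, -10) = 218.6598 deg
phi = acos(-7/14.5945) = 118.6614 deg

rho = 14.5945, theta = 218.6598 deg, phi = 118.6614 deg


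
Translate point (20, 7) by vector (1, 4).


Translation: (x+dx, y+dy) = (20+1, 7+4) = (21, 11)

(21, 11)


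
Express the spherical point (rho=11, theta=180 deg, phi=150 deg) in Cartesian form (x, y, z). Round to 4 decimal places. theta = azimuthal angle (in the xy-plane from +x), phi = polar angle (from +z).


x = 11 * sin(150) * cos(180) = -5.5
y = 11 * sin(150) * sin(180) = 0
z = 11 * cos(150) = -9.5263

(-5.5, 0, -9.5263)


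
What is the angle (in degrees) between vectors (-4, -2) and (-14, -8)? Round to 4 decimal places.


dot = -4*-14 + -2*-8 = 72
|u| = 4.4721, |v| = 16.1245
cos(angle) = 0.9985
angle = 3.1798 degrees

3.1798 degrees


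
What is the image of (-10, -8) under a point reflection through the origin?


Reflection through origin: (x, y) -> (-x, -y)
(-10, -8) -> (10, 8)

(10, 8)


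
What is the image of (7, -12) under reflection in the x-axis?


Reflection across x-axis: (x, y) -> (x, -y)
(7, -12) -> (7, 12)

(7, 12)


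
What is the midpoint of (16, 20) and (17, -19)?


Midpoint = ((16+17)/2, (20+-19)/2) = (16.5, 0.5)

(16.5, 0.5)


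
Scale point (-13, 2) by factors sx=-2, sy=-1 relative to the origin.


Scaling: (x*sx, y*sy) = (-13*-2, 2*-1) = (26, -2)

(26, -2)


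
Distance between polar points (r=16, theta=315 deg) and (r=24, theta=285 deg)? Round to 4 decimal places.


d = sqrt(r1^2 + r2^2 - 2*r1*r2*cos(t2-t1))
d = sqrt(16^2 + 24^2 - 2*16*24*cos(285-315)) = 12.9187

12.9187


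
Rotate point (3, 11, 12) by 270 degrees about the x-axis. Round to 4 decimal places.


x' = 3
y' = 11*cos(270) - 12*sin(270) = 12
z' = 11*sin(270) + 12*cos(270) = -11

(3, 12, -11)


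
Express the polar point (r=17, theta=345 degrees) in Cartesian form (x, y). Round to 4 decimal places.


x = 17 * cos(345) = 16.4207
y = 17 * sin(345) = -4.3999

(16.4207, -4.3999)


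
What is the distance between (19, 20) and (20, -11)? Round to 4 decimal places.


d = sqrt((20-19)^2 + (-11-20)^2) = 31.0161

31.0161


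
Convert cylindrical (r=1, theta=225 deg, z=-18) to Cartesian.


x = 1 * cos(225) = -0.7071
y = 1 * sin(225) = -0.7071
z = -18

(-0.7071, -0.7071, -18)


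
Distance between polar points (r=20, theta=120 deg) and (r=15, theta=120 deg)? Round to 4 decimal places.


d = sqrt(r1^2 + r2^2 - 2*r1*r2*cos(t2-t1))
d = sqrt(20^2 + 15^2 - 2*20*15*cos(120-120)) = 5

5


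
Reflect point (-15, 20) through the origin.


Reflection through origin: (x, y) -> (-x, -y)
(-15, 20) -> (15, -20)

(15, -20)


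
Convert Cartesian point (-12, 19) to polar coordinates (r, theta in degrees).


r = sqrt((-12)^2 + 19^2) = 22.4722
theta = atan2(19, -12) = 122.2756 degrees

r = 22.4722, theta = 122.2756 degrees


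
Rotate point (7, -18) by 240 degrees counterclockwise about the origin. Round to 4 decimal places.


x' = 7*cos(240) - -18*sin(240) = -19.0885
y' = 7*sin(240) + -18*cos(240) = 2.9378

(-19.0885, 2.9378)


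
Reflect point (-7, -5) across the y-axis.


Reflection across y-axis: (x, y) -> (-x, y)
(-7, -5) -> (7, -5)

(7, -5)


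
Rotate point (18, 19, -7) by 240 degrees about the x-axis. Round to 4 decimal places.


x' = 18
y' = 19*cos(240) - -7*sin(240) = -15.5622
z' = 19*sin(240) + -7*cos(240) = -12.9545

(18, -15.5622, -12.9545)


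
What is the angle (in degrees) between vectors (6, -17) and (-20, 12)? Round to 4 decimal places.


dot = 6*-20 + -17*12 = -324
|u| = 18.0278, |v| = 23.3238
cos(angle) = -0.7706
angle = 140.4038 degrees

140.4038 degrees


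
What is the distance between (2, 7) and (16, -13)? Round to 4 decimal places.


d = sqrt((16-2)^2 + (-13-7)^2) = 24.4131

24.4131


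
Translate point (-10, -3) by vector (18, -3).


Translation: (x+dx, y+dy) = (-10+18, -3+-3) = (8, -6)

(8, -6)


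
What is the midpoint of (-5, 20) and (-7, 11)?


Midpoint = ((-5+-7)/2, (20+11)/2) = (-6, 15.5)

(-6, 15.5)


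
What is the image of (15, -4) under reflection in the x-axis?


Reflection across x-axis: (x, y) -> (x, -y)
(15, -4) -> (15, 4)

(15, 4)


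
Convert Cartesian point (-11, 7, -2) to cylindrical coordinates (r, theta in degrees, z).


r = sqrt((-11)^2 + 7^2) = 13.0384
theta = atan2(7, -11) = 147.5288 deg
z = -2

r = 13.0384, theta = 147.5288 deg, z = -2


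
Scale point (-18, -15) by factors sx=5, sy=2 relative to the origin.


Scaling: (x*sx, y*sy) = (-18*5, -15*2) = (-90, -30)

(-90, -30)


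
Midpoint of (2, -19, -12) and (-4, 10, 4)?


Midpoint = ((2+-4)/2, (-19+10)/2, (-12+4)/2) = (-1, -4.5, -4)

(-1, -4.5, -4)


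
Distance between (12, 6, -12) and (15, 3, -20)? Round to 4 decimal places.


d = sqrt((15-12)^2 + (3-6)^2 + (-20--12)^2) = 9.0554

9.0554


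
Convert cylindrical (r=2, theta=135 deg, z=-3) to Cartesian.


x = 2 * cos(135) = -1.4142
y = 2 * sin(135) = 1.4142
z = -3

(-1.4142, 1.4142, -3)


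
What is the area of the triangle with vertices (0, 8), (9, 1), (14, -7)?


Area = |x1(y2-y3) + x2(y3-y1) + x3(y1-y2)| / 2
= |0*(1--7) + 9*(-7-8) + 14*(8-1)| / 2
= 18.5

18.5


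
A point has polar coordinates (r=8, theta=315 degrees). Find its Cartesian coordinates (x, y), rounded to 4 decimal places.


x = 8 * cos(315) = 5.6569
y = 8 * sin(315) = -5.6569

(5.6569, -5.6569)


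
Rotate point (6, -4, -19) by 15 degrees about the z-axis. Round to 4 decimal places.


x' = 6*cos(15) - -4*sin(15) = 6.8308
y' = 6*sin(15) + -4*cos(15) = -2.3108
z' = -19

(6.8308, -2.3108, -19)


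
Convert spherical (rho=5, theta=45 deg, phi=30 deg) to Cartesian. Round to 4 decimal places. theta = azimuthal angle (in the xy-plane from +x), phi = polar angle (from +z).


x = 5 * sin(30) * cos(45) = 1.7678
y = 5 * sin(30) * sin(45) = 1.7678
z = 5 * cos(30) = 4.3301

(1.7678, 1.7678, 4.3301)


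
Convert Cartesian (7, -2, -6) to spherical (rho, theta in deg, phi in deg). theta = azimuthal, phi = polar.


rho = sqrt(7^2 + (-2)^2 + (-6)^2) = 9.434
theta = atan2(-2, 7) = 344.0546 deg
phi = acos(-6/9.434) = 129.4941 deg

rho = 9.434, theta = 344.0546 deg, phi = 129.4941 deg


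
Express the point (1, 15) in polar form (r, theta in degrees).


r = sqrt(1^2 + 15^2) = 15.0333
theta = atan2(15, 1) = 86.1859 degrees

r = 15.0333, theta = 86.1859 degrees


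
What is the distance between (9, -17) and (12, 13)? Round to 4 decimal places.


d = sqrt((12-9)^2 + (13--17)^2) = 30.1496

30.1496


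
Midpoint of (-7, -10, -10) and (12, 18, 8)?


Midpoint = ((-7+12)/2, (-10+18)/2, (-10+8)/2) = (2.5, 4, -1)

(2.5, 4, -1)


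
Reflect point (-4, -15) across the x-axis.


Reflection across x-axis: (x, y) -> (x, -y)
(-4, -15) -> (-4, 15)

(-4, 15)


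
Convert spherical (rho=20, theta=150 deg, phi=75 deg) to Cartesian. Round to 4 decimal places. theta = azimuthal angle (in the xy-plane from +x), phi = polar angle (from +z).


x = 20 * sin(75) * cos(150) = -16.7303
y = 20 * sin(75) * sin(150) = 9.6593
z = 20 * cos(75) = 5.1764

(-16.7303, 9.6593, 5.1764)


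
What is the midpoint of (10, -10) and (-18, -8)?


Midpoint = ((10+-18)/2, (-10+-8)/2) = (-4, -9)

(-4, -9)


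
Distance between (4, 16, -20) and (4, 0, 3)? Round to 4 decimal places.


d = sqrt((4-4)^2 + (0-16)^2 + (3--20)^2) = 28.0179

28.0179


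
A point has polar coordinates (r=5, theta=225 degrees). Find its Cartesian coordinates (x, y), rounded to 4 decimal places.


x = 5 * cos(225) = -3.5355
y = 5 * sin(225) = -3.5355

(-3.5355, -3.5355)


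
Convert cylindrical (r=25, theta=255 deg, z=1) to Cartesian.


x = 25 * cos(255) = -6.4705
y = 25 * sin(255) = -24.1481
z = 1

(-6.4705, -24.1481, 1)


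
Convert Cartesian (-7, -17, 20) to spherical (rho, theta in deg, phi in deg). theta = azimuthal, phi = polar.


rho = sqrt((-7)^2 + (-17)^2 + 20^2) = 27.1662
theta = atan2(-17, -7) = 247.6199 deg
phi = acos(20/27.1662) = 42.5904 deg

rho = 27.1662, theta = 247.6199 deg, phi = 42.5904 deg


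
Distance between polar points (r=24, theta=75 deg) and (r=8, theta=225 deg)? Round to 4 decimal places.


d = sqrt(r1^2 + r2^2 - 2*r1*r2*cos(t2-t1))
d = sqrt(24^2 + 8^2 - 2*24*8*cos(225-75)) = 31.1858

31.1858


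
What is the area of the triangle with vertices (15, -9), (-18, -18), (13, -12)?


Area = |x1(y2-y3) + x2(y3-y1) + x3(y1-y2)| / 2
= |15*(-18--12) + -18*(-12--9) + 13*(-9--18)| / 2
= 40.5

40.5


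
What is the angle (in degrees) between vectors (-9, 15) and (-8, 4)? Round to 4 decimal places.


dot = -9*-8 + 15*4 = 132
|u| = 17.4929, |v| = 8.9443
cos(angle) = 0.8437
angle = 32.4712 degrees

32.4712 degrees


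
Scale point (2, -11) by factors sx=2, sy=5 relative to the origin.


Scaling: (x*sx, y*sy) = (2*2, -11*5) = (4, -55)

(4, -55)


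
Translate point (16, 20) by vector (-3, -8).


Translation: (x+dx, y+dy) = (16+-3, 20+-8) = (13, 12)

(13, 12)


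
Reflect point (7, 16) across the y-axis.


Reflection across y-axis: (x, y) -> (-x, y)
(7, 16) -> (-7, 16)

(-7, 16)


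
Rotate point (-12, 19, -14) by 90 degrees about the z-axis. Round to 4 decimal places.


x' = -12*cos(90) - 19*sin(90) = -19
y' = -12*sin(90) + 19*cos(90) = -12
z' = -14

(-19, -12, -14)


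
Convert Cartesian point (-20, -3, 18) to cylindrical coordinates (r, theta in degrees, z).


r = sqrt((-20)^2 + (-3)^2) = 20.2237
theta = atan2(-3, -20) = 188.5308 deg
z = 18

r = 20.2237, theta = 188.5308 deg, z = 18


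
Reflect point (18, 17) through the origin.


Reflection through origin: (x, y) -> (-x, -y)
(18, 17) -> (-18, -17)

(-18, -17)


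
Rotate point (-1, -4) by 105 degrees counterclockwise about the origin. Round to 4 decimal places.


x' = -1*cos(105) - -4*sin(105) = 4.1225
y' = -1*sin(105) + -4*cos(105) = 0.0694

(4.1225, 0.0694)


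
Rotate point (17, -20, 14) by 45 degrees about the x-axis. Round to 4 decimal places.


x' = 17
y' = -20*cos(45) - 14*sin(45) = -24.0416
z' = -20*sin(45) + 14*cos(45) = -4.2426

(17, -24.0416, -4.2426)


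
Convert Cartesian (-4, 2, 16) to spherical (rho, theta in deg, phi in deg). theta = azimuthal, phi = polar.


rho = sqrt((-4)^2 + 2^2 + 16^2) = 16.6132
theta = atan2(2, -4) = 153.4349 deg
phi = acos(16/16.6132) = 15.6161 deg

rho = 16.6132, theta = 153.4349 deg, phi = 15.6161 deg


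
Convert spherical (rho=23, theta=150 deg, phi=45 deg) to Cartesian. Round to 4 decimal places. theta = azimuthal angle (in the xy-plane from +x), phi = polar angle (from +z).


x = 23 * sin(45) * cos(150) = -14.0846
y = 23 * sin(45) * sin(150) = 8.1317
z = 23 * cos(45) = 16.2635

(-14.0846, 8.1317, 16.2635)


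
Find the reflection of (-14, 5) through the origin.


Reflection through origin: (x, y) -> (-x, -y)
(-14, 5) -> (14, -5)

(14, -5)


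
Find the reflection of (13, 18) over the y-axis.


Reflection across y-axis: (x, y) -> (-x, y)
(13, 18) -> (-13, 18)

(-13, 18)


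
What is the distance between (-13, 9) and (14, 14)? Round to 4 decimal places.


d = sqrt((14--13)^2 + (14-9)^2) = 27.4591

27.4591


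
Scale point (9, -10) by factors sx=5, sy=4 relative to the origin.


Scaling: (x*sx, y*sy) = (9*5, -10*4) = (45, -40)

(45, -40)


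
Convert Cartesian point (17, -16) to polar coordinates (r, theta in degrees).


r = sqrt(17^2 + (-16)^2) = 23.3452
theta = atan2(-16, 17) = 316.7357 degrees

r = 23.3452, theta = 316.7357 degrees


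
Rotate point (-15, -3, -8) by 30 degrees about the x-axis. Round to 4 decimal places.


x' = -15
y' = -3*cos(30) - -8*sin(30) = 1.4019
z' = -3*sin(30) + -8*cos(30) = -8.4282

(-15, 1.4019, -8.4282)


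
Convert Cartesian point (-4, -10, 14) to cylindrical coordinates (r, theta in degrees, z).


r = sqrt((-4)^2 + (-10)^2) = 10.7703
theta = atan2(-10, -4) = 248.1986 deg
z = 14

r = 10.7703, theta = 248.1986 deg, z = 14


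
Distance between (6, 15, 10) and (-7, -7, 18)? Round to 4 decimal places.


d = sqrt((-7-6)^2 + (-7-15)^2 + (18-10)^2) = 26.7769

26.7769


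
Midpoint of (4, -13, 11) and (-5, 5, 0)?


Midpoint = ((4+-5)/2, (-13+5)/2, (11+0)/2) = (-0.5, -4, 5.5)

(-0.5, -4, 5.5)


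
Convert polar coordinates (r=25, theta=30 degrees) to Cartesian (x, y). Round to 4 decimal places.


x = 25 * cos(30) = 21.6506
y = 25 * sin(30) = 12.5

(21.6506, 12.5)


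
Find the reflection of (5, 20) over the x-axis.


Reflection across x-axis: (x, y) -> (x, -y)
(5, 20) -> (5, -20)

(5, -20)


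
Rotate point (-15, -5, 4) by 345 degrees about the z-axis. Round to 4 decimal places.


x' = -15*cos(345) - -5*sin(345) = -15.783
y' = -15*sin(345) + -5*cos(345) = -0.9473
z' = 4

(-15.783, -0.9473, 4)


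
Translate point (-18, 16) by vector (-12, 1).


Translation: (x+dx, y+dy) = (-18+-12, 16+1) = (-30, 17)

(-30, 17)


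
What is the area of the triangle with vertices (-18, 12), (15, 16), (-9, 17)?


Area = |x1(y2-y3) + x2(y3-y1) + x3(y1-y2)| / 2
= |-18*(16-17) + 15*(17-12) + -9*(12-16)| / 2
= 64.5

64.5


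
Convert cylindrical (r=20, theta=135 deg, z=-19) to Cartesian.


x = 20 * cos(135) = -14.1421
y = 20 * sin(135) = 14.1421
z = -19

(-14.1421, 14.1421, -19)


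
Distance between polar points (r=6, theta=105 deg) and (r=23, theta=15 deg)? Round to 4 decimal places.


d = sqrt(r1^2 + r2^2 - 2*r1*r2*cos(t2-t1))
d = sqrt(6^2 + 23^2 - 2*6*23*cos(15-105)) = 23.7697

23.7697


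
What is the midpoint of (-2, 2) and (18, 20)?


Midpoint = ((-2+18)/2, (2+20)/2) = (8, 11)

(8, 11)


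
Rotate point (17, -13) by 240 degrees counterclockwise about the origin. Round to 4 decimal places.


x' = 17*cos(240) - -13*sin(240) = -19.7583
y' = 17*sin(240) + -13*cos(240) = -8.2224

(-19.7583, -8.2224)


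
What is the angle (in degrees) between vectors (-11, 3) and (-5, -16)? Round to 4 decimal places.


dot = -11*-5 + 3*-16 = 7
|u| = 11.4018, |v| = 16.7631
cos(angle) = 0.0366
angle = 87.9011 degrees

87.9011 degrees


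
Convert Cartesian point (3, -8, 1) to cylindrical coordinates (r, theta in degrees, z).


r = sqrt(3^2 + (-8)^2) = 8.544
theta = atan2(-8, 3) = 290.556 deg
z = 1

r = 8.544, theta = 290.556 deg, z = 1


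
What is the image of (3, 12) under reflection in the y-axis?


Reflection across y-axis: (x, y) -> (-x, y)
(3, 12) -> (-3, 12)

(-3, 12)


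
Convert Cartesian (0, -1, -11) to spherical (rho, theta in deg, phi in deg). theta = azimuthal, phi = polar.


rho = sqrt(0^2 + (-1)^2 + (-11)^2) = 11.0454
theta = atan2(-1, 0) = 270 deg
phi = acos(-11/11.0454) = 174.8056 deg

rho = 11.0454, theta = 270 deg, phi = 174.8056 deg


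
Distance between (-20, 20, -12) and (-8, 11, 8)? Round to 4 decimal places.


d = sqrt((-8--20)^2 + (11-20)^2 + (8--12)^2) = 25

25


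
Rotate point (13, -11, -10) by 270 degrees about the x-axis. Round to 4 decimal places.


x' = 13
y' = -11*cos(270) - -10*sin(270) = -10
z' = -11*sin(270) + -10*cos(270) = 11

(13, -10, 11)


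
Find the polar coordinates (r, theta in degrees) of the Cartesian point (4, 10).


r = sqrt(4^2 + 10^2) = 10.7703
theta = atan2(10, 4) = 68.1986 degrees

r = 10.7703, theta = 68.1986 degrees


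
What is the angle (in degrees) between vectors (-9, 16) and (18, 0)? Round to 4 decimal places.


dot = -9*18 + 16*0 = -162
|u| = 18.3576, |v| = 18
cos(angle) = -0.4903
angle = 119.3578 degrees

119.3578 degrees


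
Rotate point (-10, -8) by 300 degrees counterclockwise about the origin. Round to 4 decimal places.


x' = -10*cos(300) - -8*sin(300) = -11.9282
y' = -10*sin(300) + -8*cos(300) = 4.6603

(-11.9282, 4.6603)


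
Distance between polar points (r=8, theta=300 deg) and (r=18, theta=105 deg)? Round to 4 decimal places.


d = sqrt(r1^2 + r2^2 - 2*r1*r2*cos(t2-t1))
d = sqrt(8^2 + 18^2 - 2*8*18*cos(105-300)) = 25.8106

25.8106


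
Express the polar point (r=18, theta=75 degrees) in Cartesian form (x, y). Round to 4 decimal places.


x = 18 * cos(75) = 4.6587
y = 18 * sin(75) = 17.3867

(4.6587, 17.3867)


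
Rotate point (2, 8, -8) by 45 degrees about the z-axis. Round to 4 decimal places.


x' = 2*cos(45) - 8*sin(45) = -4.2426
y' = 2*sin(45) + 8*cos(45) = 7.0711
z' = -8

(-4.2426, 7.0711, -8)


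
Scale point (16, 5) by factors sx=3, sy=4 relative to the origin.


Scaling: (x*sx, y*sy) = (16*3, 5*4) = (48, 20)

(48, 20)


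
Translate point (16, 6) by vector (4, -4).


Translation: (x+dx, y+dy) = (16+4, 6+-4) = (20, 2)

(20, 2)


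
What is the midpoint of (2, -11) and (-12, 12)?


Midpoint = ((2+-12)/2, (-11+12)/2) = (-5, 0.5)

(-5, 0.5)


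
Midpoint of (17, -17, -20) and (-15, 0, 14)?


Midpoint = ((17+-15)/2, (-17+0)/2, (-20+14)/2) = (1, -8.5, -3)

(1, -8.5, -3)


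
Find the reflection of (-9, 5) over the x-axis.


Reflection across x-axis: (x, y) -> (x, -y)
(-9, 5) -> (-9, -5)

(-9, -5)


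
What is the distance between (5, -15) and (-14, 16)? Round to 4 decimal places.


d = sqrt((-14-5)^2 + (16--15)^2) = 36.3593

36.3593


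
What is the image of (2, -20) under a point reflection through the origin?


Reflection through origin: (x, y) -> (-x, -y)
(2, -20) -> (-2, 20)

(-2, 20)


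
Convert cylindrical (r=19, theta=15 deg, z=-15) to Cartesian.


x = 19 * cos(15) = 18.3526
y = 19 * sin(15) = 4.9176
z = -15

(18.3526, 4.9176, -15)


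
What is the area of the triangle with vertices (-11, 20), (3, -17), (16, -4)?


Area = |x1(y2-y3) + x2(y3-y1) + x3(y1-y2)| / 2
= |-11*(-17--4) + 3*(-4-20) + 16*(20--17)| / 2
= 331.5

331.5


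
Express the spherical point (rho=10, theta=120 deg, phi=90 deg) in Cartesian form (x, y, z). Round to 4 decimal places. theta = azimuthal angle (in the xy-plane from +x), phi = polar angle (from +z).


x = 10 * sin(90) * cos(120) = -5
y = 10 * sin(90) * sin(120) = 8.6603
z = 10 * cos(90) = 0

(-5, 8.6603, 0)


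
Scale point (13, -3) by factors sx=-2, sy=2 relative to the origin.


Scaling: (x*sx, y*sy) = (13*-2, -3*2) = (-26, -6)

(-26, -6)


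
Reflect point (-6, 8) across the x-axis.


Reflection across x-axis: (x, y) -> (x, -y)
(-6, 8) -> (-6, -8)

(-6, -8)


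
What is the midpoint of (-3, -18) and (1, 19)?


Midpoint = ((-3+1)/2, (-18+19)/2) = (-1, 0.5)

(-1, 0.5)


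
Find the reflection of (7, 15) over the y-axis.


Reflection across y-axis: (x, y) -> (-x, y)
(7, 15) -> (-7, 15)

(-7, 15)


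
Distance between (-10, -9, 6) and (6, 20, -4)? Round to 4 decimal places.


d = sqrt((6--10)^2 + (20--9)^2 + (-4-6)^2) = 34.5977

34.5977


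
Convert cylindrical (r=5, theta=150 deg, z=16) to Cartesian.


x = 5 * cos(150) = -4.3301
y = 5 * sin(150) = 2.5
z = 16

(-4.3301, 2.5, 16)


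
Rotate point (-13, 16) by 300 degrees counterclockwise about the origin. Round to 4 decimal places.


x' = -13*cos(300) - 16*sin(300) = 7.3564
y' = -13*sin(300) + 16*cos(300) = 19.2583

(7.3564, 19.2583)


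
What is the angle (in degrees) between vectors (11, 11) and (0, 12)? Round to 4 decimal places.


dot = 11*0 + 11*12 = 132
|u| = 15.5563, |v| = 12
cos(angle) = 0.7071
angle = 45 degrees

45 degrees


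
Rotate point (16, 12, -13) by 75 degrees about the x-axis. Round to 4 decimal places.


x' = 16
y' = 12*cos(75) - -13*sin(75) = 15.6629
z' = 12*sin(75) + -13*cos(75) = 8.2265

(16, 15.6629, 8.2265)


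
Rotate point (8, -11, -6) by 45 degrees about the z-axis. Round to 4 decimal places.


x' = 8*cos(45) - -11*sin(45) = 13.435
y' = 8*sin(45) + -11*cos(45) = -2.1213
z' = -6

(13.435, -2.1213, -6)


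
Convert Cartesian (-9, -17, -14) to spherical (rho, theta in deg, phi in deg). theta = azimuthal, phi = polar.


rho = sqrt((-9)^2 + (-17)^2 + (-14)^2) = 23.7908
theta = atan2(-17, -9) = 242.1027 deg
phi = acos(-14/23.7908) = 126.0481 deg

rho = 23.7908, theta = 242.1027 deg, phi = 126.0481 deg


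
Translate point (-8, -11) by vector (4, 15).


Translation: (x+dx, y+dy) = (-8+4, -11+15) = (-4, 4)

(-4, 4)


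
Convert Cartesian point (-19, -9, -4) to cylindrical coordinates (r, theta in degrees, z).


r = sqrt((-19)^2 + (-9)^2) = 21.0238
theta = atan2(-9, -19) = 205.3462 deg
z = -4

r = 21.0238, theta = 205.3462 deg, z = -4


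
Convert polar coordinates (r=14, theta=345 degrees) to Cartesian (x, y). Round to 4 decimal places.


x = 14 * cos(345) = 13.523
y = 14 * sin(345) = -3.6235

(13.523, -3.6235)


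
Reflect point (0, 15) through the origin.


Reflection through origin: (x, y) -> (-x, -y)
(0, 15) -> (0, -15)

(0, -15)


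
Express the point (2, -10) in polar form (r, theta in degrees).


r = sqrt(2^2 + (-10)^2) = 10.198
theta = atan2(-10, 2) = 281.3099 degrees

r = 10.198, theta = 281.3099 degrees


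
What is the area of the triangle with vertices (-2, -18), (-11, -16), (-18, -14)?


Area = |x1(y2-y3) + x2(y3-y1) + x3(y1-y2)| / 2
= |-2*(-16--14) + -11*(-14--18) + -18*(-18--16)| / 2
= 2

2


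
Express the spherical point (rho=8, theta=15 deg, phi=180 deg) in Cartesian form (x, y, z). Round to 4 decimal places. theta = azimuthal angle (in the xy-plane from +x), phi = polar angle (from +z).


x = 8 * sin(180) * cos(15) = 0
y = 8 * sin(180) * sin(15) = 0
z = 8 * cos(180) = -8

(0, 0, -8)


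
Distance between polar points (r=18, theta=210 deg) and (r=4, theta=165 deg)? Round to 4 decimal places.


d = sqrt(r1^2 + r2^2 - 2*r1*r2*cos(t2-t1))
d = sqrt(18^2 + 4^2 - 2*18*4*cos(165-210)) = 15.433

15.433


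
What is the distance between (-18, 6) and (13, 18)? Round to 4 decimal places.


d = sqrt((13--18)^2 + (18-6)^2) = 33.2415

33.2415


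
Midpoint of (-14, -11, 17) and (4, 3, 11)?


Midpoint = ((-14+4)/2, (-11+3)/2, (17+11)/2) = (-5, -4, 14)

(-5, -4, 14)


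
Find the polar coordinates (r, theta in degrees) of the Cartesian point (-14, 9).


r = sqrt((-14)^2 + 9^2) = 16.6433
theta = atan2(9, -14) = 147.2648 degrees

r = 16.6433, theta = 147.2648 degrees


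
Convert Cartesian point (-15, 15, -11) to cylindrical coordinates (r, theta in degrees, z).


r = sqrt((-15)^2 + 15^2) = 21.2132
theta = atan2(15, -15) = 135 deg
z = -11

r = 21.2132, theta = 135 deg, z = -11


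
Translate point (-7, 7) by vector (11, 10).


Translation: (x+dx, y+dy) = (-7+11, 7+10) = (4, 17)

(4, 17)


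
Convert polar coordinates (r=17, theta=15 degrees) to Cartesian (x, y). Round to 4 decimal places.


x = 17 * cos(15) = 16.4207
y = 17 * sin(15) = 4.3999

(16.4207, 4.3999)


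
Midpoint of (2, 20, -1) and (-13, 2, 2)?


Midpoint = ((2+-13)/2, (20+2)/2, (-1+2)/2) = (-5.5, 11, 0.5)

(-5.5, 11, 0.5)


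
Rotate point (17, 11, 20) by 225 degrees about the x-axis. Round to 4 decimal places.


x' = 17
y' = 11*cos(225) - 20*sin(225) = 6.364
z' = 11*sin(225) + 20*cos(225) = -21.9203

(17, 6.364, -21.9203)


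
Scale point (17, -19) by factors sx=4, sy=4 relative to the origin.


Scaling: (x*sx, y*sy) = (17*4, -19*4) = (68, -76)

(68, -76)


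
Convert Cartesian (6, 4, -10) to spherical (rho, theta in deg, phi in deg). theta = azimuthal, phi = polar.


rho = sqrt(6^2 + 4^2 + (-10)^2) = 12.3288
theta = atan2(4, 6) = 33.6901 deg
phi = acos(-10/12.3288) = 144.2042 deg

rho = 12.3288, theta = 33.6901 deg, phi = 144.2042 deg


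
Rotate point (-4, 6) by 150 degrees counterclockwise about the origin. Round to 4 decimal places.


x' = -4*cos(150) - 6*sin(150) = 0.4641
y' = -4*sin(150) + 6*cos(150) = -7.1962

(0.4641, -7.1962)


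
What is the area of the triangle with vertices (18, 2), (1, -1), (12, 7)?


Area = |x1(y2-y3) + x2(y3-y1) + x3(y1-y2)| / 2
= |18*(-1-7) + 1*(7-2) + 12*(2--1)| / 2
= 51.5

51.5


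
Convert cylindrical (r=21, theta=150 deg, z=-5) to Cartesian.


x = 21 * cos(150) = -18.1865
y = 21 * sin(150) = 10.5
z = -5

(-18.1865, 10.5, -5)


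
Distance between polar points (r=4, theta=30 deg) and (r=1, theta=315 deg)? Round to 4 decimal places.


d = sqrt(r1^2 + r2^2 - 2*r1*r2*cos(t2-t1))
d = sqrt(4^2 + 1^2 - 2*4*1*cos(315-30)) = 3.8639

3.8639


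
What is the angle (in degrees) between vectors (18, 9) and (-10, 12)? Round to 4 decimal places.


dot = 18*-10 + 9*12 = -72
|u| = 20.1246, |v| = 15.6205
cos(angle) = -0.229
angle = 103.2405 degrees

103.2405 degrees


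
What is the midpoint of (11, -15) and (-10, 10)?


Midpoint = ((11+-10)/2, (-15+10)/2) = (0.5, -2.5)

(0.5, -2.5)


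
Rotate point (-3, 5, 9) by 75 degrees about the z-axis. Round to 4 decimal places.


x' = -3*cos(75) - 5*sin(75) = -5.6061
y' = -3*sin(75) + 5*cos(75) = -1.6037
z' = 9

(-5.6061, -1.6037, 9)


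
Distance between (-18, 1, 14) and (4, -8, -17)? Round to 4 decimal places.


d = sqrt((4--18)^2 + (-8-1)^2 + (-17-14)^2) = 39.064

39.064


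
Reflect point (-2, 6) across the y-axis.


Reflection across y-axis: (x, y) -> (-x, y)
(-2, 6) -> (2, 6)

(2, 6)


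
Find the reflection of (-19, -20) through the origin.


Reflection through origin: (x, y) -> (-x, -y)
(-19, -20) -> (19, 20)

(19, 20)


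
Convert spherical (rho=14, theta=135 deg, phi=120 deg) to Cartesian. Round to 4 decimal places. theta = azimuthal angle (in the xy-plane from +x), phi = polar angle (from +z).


x = 14 * sin(120) * cos(135) = -8.5732
y = 14 * sin(120) * sin(135) = 8.5732
z = 14 * cos(120) = -7

(-8.5732, 8.5732, -7)


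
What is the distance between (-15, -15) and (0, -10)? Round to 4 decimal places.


d = sqrt((0--15)^2 + (-10--15)^2) = 15.8114

15.8114


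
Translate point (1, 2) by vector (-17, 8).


Translation: (x+dx, y+dy) = (1+-17, 2+8) = (-16, 10)

(-16, 10)


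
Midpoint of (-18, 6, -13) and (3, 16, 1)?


Midpoint = ((-18+3)/2, (6+16)/2, (-13+1)/2) = (-7.5, 11, -6)

(-7.5, 11, -6)


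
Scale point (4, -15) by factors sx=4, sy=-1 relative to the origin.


Scaling: (x*sx, y*sy) = (4*4, -15*-1) = (16, 15)

(16, 15)


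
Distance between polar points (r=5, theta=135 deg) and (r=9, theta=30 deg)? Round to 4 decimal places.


d = sqrt(r1^2 + r2^2 - 2*r1*r2*cos(t2-t1))
d = sqrt(5^2 + 9^2 - 2*5*9*cos(30-135)) = 11.3707

11.3707


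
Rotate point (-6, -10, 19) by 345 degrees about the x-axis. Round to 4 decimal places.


x' = -6
y' = -10*cos(345) - 19*sin(345) = -4.7417
z' = -10*sin(345) + 19*cos(345) = 20.9408

(-6, -4.7417, 20.9408)


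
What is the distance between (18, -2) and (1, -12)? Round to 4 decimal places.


d = sqrt((1-18)^2 + (-12--2)^2) = 19.7231

19.7231


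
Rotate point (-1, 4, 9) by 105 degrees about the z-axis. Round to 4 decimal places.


x' = -1*cos(105) - 4*sin(105) = -3.6049
y' = -1*sin(105) + 4*cos(105) = -2.0012
z' = 9

(-3.6049, -2.0012, 9)


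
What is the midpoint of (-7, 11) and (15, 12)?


Midpoint = ((-7+15)/2, (11+12)/2) = (4, 11.5)

(4, 11.5)


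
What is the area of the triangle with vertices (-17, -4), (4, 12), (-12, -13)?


Area = |x1(y2-y3) + x2(y3-y1) + x3(y1-y2)| / 2
= |-17*(12--13) + 4*(-13--4) + -12*(-4-12)| / 2
= 134.5

134.5


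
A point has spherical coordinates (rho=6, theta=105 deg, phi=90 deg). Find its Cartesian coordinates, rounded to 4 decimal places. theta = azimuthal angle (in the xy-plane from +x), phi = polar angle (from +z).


x = 6 * sin(90) * cos(105) = -1.5529
y = 6 * sin(90) * sin(105) = 5.7956
z = 6 * cos(90) = 0

(-1.5529, 5.7956, 0)


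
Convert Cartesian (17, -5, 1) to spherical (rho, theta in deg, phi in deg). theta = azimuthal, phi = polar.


rho = sqrt(17^2 + (-5)^2 + 1^2) = 17.7482
theta = atan2(-5, 17) = 343.6105 deg
phi = acos(1/17.7482) = 86.77 deg

rho = 17.7482, theta = 343.6105 deg, phi = 86.77 deg


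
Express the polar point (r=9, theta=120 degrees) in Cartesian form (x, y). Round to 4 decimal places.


x = 9 * cos(120) = -4.5
y = 9 * sin(120) = 7.7942

(-4.5, 7.7942)


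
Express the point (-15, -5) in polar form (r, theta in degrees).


r = sqrt((-15)^2 + (-5)^2) = 15.8114
theta = atan2(-5, -15) = 198.4349 degrees

r = 15.8114, theta = 198.4349 degrees


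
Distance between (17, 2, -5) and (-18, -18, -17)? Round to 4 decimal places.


d = sqrt((-18-17)^2 + (-18-2)^2 + (-17--5)^2) = 42.0595

42.0595


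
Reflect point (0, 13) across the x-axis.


Reflection across x-axis: (x, y) -> (x, -y)
(0, 13) -> (0, -13)

(0, -13)


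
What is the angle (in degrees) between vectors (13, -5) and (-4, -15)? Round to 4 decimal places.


dot = 13*-4 + -5*-15 = 23
|u| = 13.9284, |v| = 15.5242
cos(angle) = 0.1064
angle = 83.8939 degrees

83.8939 degrees


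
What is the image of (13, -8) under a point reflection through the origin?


Reflection through origin: (x, y) -> (-x, -y)
(13, -8) -> (-13, 8)

(-13, 8)


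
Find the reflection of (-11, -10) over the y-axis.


Reflection across y-axis: (x, y) -> (-x, y)
(-11, -10) -> (11, -10)

(11, -10)


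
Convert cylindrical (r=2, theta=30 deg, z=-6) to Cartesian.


x = 2 * cos(30) = 1.7321
y = 2 * sin(30) = 1
z = -6

(1.7321, 1, -6)


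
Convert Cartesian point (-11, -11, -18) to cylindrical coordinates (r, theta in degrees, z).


r = sqrt((-11)^2 + (-11)^2) = 15.5563
theta = atan2(-11, -11) = 225 deg
z = -18

r = 15.5563, theta = 225 deg, z = -18


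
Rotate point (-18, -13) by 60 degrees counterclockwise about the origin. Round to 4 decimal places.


x' = -18*cos(60) - -13*sin(60) = 2.2583
y' = -18*sin(60) + -13*cos(60) = -22.0885

(2.2583, -22.0885)


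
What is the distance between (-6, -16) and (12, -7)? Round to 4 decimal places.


d = sqrt((12--6)^2 + (-7--16)^2) = 20.1246

20.1246


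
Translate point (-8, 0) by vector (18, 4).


Translation: (x+dx, y+dy) = (-8+18, 0+4) = (10, 4)

(10, 4)


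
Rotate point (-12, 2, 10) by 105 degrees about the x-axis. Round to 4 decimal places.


x' = -12
y' = 2*cos(105) - 10*sin(105) = -10.1769
z' = 2*sin(105) + 10*cos(105) = -0.6563

(-12, -10.1769, -0.6563)


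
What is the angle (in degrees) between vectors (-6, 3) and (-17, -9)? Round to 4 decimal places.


dot = -6*-17 + 3*-9 = 75
|u| = 6.7082, |v| = 19.2354
cos(angle) = 0.5812
angle = 54.4623 degrees

54.4623 degrees


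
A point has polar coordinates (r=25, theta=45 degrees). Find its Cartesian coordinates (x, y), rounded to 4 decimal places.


x = 25 * cos(45) = 17.6777
y = 25 * sin(45) = 17.6777

(17.6777, 17.6777)


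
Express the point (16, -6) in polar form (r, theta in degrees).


r = sqrt(16^2 + (-6)^2) = 17.088
theta = atan2(-6, 16) = 339.444 degrees

r = 17.088, theta = 339.444 degrees


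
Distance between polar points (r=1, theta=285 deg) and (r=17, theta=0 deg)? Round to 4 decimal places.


d = sqrt(r1^2 + r2^2 - 2*r1*r2*cos(t2-t1))
d = sqrt(1^2 + 17^2 - 2*1*17*cos(0-285)) = 16.769

16.769


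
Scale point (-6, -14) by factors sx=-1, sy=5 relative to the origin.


Scaling: (x*sx, y*sy) = (-6*-1, -14*5) = (6, -70)

(6, -70)


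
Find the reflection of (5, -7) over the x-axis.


Reflection across x-axis: (x, y) -> (x, -y)
(5, -7) -> (5, 7)

(5, 7)


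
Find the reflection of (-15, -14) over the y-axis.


Reflection across y-axis: (x, y) -> (-x, y)
(-15, -14) -> (15, -14)

(15, -14)


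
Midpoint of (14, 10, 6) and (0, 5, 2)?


Midpoint = ((14+0)/2, (10+5)/2, (6+2)/2) = (7, 7.5, 4)

(7, 7.5, 4)


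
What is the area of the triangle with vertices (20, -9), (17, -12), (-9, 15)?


Area = |x1(y2-y3) + x2(y3-y1) + x3(y1-y2)| / 2
= |20*(-12-15) + 17*(15--9) + -9*(-9--12)| / 2
= 79.5

79.5


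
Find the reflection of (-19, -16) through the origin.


Reflection through origin: (x, y) -> (-x, -y)
(-19, -16) -> (19, 16)

(19, 16)


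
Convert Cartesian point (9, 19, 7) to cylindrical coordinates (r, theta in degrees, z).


r = sqrt(9^2 + 19^2) = 21.0238
theta = atan2(19, 9) = 64.6538 deg
z = 7

r = 21.0238, theta = 64.6538 deg, z = 7


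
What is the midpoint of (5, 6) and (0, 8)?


Midpoint = ((5+0)/2, (6+8)/2) = (2.5, 7)

(2.5, 7)


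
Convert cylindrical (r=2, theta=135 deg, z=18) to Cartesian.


x = 2 * cos(135) = -1.4142
y = 2 * sin(135) = 1.4142
z = 18

(-1.4142, 1.4142, 18)


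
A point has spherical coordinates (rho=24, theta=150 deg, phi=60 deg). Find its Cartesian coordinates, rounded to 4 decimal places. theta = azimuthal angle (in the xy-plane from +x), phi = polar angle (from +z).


x = 24 * sin(60) * cos(150) = -18
y = 24 * sin(60) * sin(150) = 10.3923
z = 24 * cos(60) = 12

(-18, 10.3923, 12)


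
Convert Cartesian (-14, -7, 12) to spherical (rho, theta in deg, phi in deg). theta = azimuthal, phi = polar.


rho = sqrt((-14)^2 + (-7)^2 + 12^2) = 19.7231
theta = atan2(-7, -14) = 206.5651 deg
phi = acos(12/19.7231) = 52.5244 deg

rho = 19.7231, theta = 206.5651 deg, phi = 52.5244 deg


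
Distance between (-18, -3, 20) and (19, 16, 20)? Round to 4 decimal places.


d = sqrt((19--18)^2 + (16--3)^2 + (20-20)^2) = 41.5933

41.5933


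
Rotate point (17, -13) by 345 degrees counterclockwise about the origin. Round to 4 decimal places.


x' = 17*cos(345) - -13*sin(345) = 13.0561
y' = 17*sin(345) + -13*cos(345) = -16.957

(13.0561, -16.957)


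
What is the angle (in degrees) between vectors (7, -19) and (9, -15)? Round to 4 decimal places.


dot = 7*9 + -19*-15 = 348
|u| = 20.2485, |v| = 17.4929
cos(angle) = 0.9825
angle = 10.7389 degrees

10.7389 degrees


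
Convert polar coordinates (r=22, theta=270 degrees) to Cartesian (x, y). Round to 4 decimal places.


x = 22 * cos(270) = 0
y = 22 * sin(270) = -22

(0, -22)
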